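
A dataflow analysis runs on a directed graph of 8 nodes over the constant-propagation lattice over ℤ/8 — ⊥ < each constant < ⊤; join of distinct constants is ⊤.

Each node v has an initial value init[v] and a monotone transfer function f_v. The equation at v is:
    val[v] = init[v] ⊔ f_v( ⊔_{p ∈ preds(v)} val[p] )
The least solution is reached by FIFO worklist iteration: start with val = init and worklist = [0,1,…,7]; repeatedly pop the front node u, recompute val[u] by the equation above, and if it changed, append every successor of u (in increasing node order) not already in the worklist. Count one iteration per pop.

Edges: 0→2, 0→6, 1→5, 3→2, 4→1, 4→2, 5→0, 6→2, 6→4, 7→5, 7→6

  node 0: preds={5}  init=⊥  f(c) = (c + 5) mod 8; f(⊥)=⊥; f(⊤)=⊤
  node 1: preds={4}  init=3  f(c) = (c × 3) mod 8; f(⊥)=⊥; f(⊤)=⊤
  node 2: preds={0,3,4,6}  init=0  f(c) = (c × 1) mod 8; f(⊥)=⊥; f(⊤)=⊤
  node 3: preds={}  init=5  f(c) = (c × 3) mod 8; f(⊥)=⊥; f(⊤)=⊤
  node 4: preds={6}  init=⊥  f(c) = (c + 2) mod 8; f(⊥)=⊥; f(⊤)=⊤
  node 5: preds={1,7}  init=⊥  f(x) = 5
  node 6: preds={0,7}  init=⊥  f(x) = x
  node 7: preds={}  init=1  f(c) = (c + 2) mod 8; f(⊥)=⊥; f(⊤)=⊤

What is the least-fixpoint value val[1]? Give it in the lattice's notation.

⊤

Trace (18 dequeues):
  [1] u=0 | in ⊥ | out ⊥ | ==
  [2] u=1 | in ⊥ | out 3 | ==
  [3] u=2 | in 5 | out ⊤ | prev 0 | push {}
  [4] u=3 | in ⊥ | out 5 | ==
  [5] u=4 | in ⊥ | out ⊥ | ==
  [6] u=5 | in ⊤ | out 5 | prev ⊥ | push {0}
  [7] u=6 | in 1 | out 1 | prev ⊥ | push {2,4}
  [8] u=7 | in ⊥ | out 1 | ==
  [9] u=0 | in 5 | out 2 | prev ⊥ | push {6}
  [10] u=2 | in ⊤ | out ⊤ | ==
  [11] u=4 | in 1 | out 3 | prev ⊥ | push {1,2}
  [12] u=6 | in ⊤ | out ⊤ | prev 1 | push {4}
  [13] u=1 | in 3 | out ⊤ | prev 3 | push {5}
  [14] u=2 | in ⊤ | out ⊤ | ==
  [15] u=4 | in ⊤ | out ⊤ | prev 3 | push {1,2}
  [16] u=5 | in ⊤ | out 5 | ==
  [17] u=1 | in ⊤ | out ⊤ | ==
  [18] u=2 | in ⊤ | out ⊤ | ==

Converged values:
  [0] 2
  [1] ⊤
  [2] ⊤
  [3] 5
  [4] ⊤
  [5] 5
  [6] ⊤
  [7] 1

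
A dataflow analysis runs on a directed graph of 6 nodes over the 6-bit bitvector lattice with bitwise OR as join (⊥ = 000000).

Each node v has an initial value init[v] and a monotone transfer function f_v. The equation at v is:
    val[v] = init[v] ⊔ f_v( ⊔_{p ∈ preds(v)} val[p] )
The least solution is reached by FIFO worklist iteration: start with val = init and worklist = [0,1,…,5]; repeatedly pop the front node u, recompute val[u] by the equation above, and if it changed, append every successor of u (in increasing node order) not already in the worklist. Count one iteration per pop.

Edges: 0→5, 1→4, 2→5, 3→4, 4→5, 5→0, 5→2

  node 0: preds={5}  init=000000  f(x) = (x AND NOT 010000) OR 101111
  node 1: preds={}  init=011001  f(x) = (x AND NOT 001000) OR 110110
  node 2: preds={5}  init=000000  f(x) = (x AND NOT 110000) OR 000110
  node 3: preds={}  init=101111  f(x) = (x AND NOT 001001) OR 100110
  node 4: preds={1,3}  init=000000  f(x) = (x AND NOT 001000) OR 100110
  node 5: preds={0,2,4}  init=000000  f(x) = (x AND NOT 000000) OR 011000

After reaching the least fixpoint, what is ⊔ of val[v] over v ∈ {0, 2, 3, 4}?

111111

Worklist (9 pops):
  #1 pop 0: in=000000 → 101111 (was 000000); enqueue []
  #2 pop 1: in=000000 → 111111 (was 011001); enqueue []
  #3 pop 2: in=000000 → 000110 (was 000000); enqueue []
  #4 pop 3: in=000000 → 101111 (no change)
  #5 pop 4: in=111111 → 110111 (was 000000); enqueue []
  #6 pop 5: in=111111 → 111111 (was 000000); enqueue [0,2]
  #7 pop 0: in=111111 → 101111 (no change)
  #8 pop 2: in=111111 → 001111 (was 000110); enqueue [5]
  #9 pop 5: in=111111 → 111111 (no change)

Fixpoint:
  val[0] = 101111
  val[1] = 111111
  val[2] = 001111
  val[3] = 101111
  val[4] = 110111
  val[5] = 111111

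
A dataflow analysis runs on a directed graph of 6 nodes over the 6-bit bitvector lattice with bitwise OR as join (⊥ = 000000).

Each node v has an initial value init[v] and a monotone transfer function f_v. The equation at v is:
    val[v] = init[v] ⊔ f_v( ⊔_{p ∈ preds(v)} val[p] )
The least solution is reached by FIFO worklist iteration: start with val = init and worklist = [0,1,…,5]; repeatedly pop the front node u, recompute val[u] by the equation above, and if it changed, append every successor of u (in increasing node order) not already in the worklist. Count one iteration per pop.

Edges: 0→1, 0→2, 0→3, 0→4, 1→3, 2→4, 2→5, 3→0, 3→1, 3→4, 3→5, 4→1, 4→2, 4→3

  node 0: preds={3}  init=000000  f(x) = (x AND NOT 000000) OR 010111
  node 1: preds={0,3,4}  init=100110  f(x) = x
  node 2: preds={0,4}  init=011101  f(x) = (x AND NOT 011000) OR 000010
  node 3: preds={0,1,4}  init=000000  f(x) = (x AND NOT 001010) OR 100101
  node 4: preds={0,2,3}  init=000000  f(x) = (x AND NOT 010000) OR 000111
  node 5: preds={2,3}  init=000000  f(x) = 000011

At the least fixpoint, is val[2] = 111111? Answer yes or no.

yes

Iteration log — 12 steps:
  step 1. node 0  ⊔preds=000000  new=010111  old=000000  +wl: 
  step 2. node 1  ⊔preds=010111  new=110111  old=100110  +wl: 
  step 3. node 2  ⊔preds=010111  new=011111  old=011101  +wl: 
  step 4. node 3  ⊔preds=110111  new=110101  old=000000  +wl: 0,1
  step 5. node 4  ⊔preds=111111  new=101111  old=000000  +wl: 2,3
  step 6. node 5  ⊔preds=111111  new=000011  old=000000  +wl: 
  step 7. node 0  ⊔preds=110101  new=110111  old=010111  +wl: 4
  step 8. node 1  ⊔preds=111111  new=111111  old=110111  +wl: 
  step 9. node 2  ⊔preds=111111  new=111111  old=011111  +wl: 5
  step 10. node 3  ⊔preds=111111  new=110101  stable
  step 11. node 4  ⊔preds=111111  new=101111  stable
  step 12. node 5  ⊔preds=111111  new=000011  stable

Least fixpoint reached:
  node 0: 110111
  node 1: 111111
  node 2: 111111
  node 3: 110101
  node 4: 101111
  node 5: 000011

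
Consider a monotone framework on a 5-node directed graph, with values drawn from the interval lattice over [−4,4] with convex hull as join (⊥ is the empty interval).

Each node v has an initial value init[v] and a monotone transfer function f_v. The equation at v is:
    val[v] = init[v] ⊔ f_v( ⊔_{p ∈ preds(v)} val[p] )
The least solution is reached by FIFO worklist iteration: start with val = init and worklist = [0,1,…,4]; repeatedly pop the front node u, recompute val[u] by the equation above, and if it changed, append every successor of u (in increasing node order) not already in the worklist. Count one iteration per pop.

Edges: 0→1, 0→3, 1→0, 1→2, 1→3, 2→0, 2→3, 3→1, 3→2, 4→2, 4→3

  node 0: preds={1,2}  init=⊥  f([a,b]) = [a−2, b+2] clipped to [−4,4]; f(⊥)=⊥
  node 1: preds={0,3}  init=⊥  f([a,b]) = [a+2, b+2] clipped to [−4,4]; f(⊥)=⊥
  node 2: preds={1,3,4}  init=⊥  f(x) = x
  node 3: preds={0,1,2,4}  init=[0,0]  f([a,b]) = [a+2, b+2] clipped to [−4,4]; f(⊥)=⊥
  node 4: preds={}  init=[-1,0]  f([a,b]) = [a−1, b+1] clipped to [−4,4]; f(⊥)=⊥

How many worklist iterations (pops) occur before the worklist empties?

12

Trace (12 dequeues):
  [1] u=0 | in ⊥ | out ⊥ | ==
  [2] u=1 | in [0,0] | out [2,2] | prev ⊥ | push {0}
  [3] u=2 | in [-1,2] | out [-1,2] | prev ⊥ | push {}
  [4] u=3 | in [-1,2] | out [0,4] | prev [0,0] | push {1,2}
  [5] u=4 | in ⊥ | out [-1,0] | ==
  [6] u=0 | in [-1,2] | out [-3,4] | prev ⊥ | push {3}
  [7] u=1 | in [-3,4] | out [-1,4] | prev [2,2] | push {0}
  [8] u=2 | in [-1,4] | out [-1,4] | prev [-1,2] | push {}
  [9] u=3 | in [-3,4] | out [-1,4] | prev [0,4] | push {1,2}
  [10] u=0 | in [-1,4] | out [-3,4] | ==
  [11] u=1 | in [-3,4] | out [-1,4] | ==
  [12] u=2 | in [-1,4] | out [-1,4] | ==

Converged values:
  [0] [-3,4]
  [1] [-1,4]
  [2] [-1,4]
  [3] [-1,4]
  [4] [-1,0]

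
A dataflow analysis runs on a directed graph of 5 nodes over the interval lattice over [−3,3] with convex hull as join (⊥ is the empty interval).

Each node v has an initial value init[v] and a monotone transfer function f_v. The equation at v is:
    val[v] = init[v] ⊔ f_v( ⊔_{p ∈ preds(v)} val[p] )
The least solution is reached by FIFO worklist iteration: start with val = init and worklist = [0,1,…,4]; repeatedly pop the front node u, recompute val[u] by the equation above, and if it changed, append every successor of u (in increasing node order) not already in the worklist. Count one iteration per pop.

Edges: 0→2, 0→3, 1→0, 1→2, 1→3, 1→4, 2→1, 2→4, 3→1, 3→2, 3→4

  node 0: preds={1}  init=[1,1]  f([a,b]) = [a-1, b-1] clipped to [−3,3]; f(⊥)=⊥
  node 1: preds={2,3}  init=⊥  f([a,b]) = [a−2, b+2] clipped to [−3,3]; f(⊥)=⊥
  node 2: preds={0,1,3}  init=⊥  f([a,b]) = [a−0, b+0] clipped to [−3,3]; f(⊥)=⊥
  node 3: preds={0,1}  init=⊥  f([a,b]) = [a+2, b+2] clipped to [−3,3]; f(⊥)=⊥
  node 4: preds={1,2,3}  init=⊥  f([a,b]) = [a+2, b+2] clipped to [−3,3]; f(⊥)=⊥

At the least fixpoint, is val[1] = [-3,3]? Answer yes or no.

Trace (17 dequeues):
  [1] u=0 | in ⊥ | out [1,1] | ==
  [2] u=1 | in ⊥ | out ⊥ | ==
  [3] u=2 | in [1,1] | out [1,1] | prev ⊥ | push {1}
  [4] u=3 | in [1,1] | out [3,3] | prev ⊥ | push {2}
  [5] u=4 | in [1,3] | out [3,3] | prev ⊥ | push {}
  [6] u=1 | in [1,3] | out [-1,3] | prev ⊥ | push {0,3,4}
  [7] u=2 | in [-1,3] | out [-1,3] | prev [1,1] | push {1}
  [8] u=0 | in [-1,3] | out [-2,2] | prev [1,1] | push {2}
  [9] u=3 | in [-2,3] | out [0,3] | prev [3,3] | push {}
  [10] u=4 | in [-1,3] | out [1,3] | prev [3,3] | push {}
  [11] u=1 | in [-1,3] | out [-3,3] | prev [-1,3] | push {0,3,4}
  [12] u=2 | in [-3,3] | out [-3,3] | prev [-1,3] | push {1}
  [13] u=0 | in [-3,3] | out [-3,2] | prev [-2,2] | push {2}
  [14] u=3 | in [-3,3] | out [-1,3] | prev [0,3] | push {}
  [15] u=4 | in [-3,3] | out [-1,3] | prev [1,3] | push {}
  [16] u=1 | in [-3,3] | out [-3,3] | ==
  [17] u=2 | in [-3,3] | out [-3,3] | ==

Converged values:
  [0] [-3,2]
  [1] [-3,3]
  [2] [-3,3]
  [3] [-1,3]
  [4] [-1,3]

yes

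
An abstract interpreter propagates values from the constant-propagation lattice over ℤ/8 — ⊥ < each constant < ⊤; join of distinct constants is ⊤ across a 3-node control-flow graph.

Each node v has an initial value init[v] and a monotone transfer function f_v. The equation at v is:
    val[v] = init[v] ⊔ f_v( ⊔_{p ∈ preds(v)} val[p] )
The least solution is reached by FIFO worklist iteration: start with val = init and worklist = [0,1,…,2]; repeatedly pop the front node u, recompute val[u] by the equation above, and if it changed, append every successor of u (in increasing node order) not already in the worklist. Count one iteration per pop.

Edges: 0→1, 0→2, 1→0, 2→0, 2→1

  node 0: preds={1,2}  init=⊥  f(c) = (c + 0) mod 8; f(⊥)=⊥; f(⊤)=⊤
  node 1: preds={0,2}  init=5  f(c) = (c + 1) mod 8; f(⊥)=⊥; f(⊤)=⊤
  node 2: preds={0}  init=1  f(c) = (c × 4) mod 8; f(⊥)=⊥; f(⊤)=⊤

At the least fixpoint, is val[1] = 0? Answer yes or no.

Worklist (5 pops):
  #1 pop 0: in=⊤ → ⊤ (was ⊥); enqueue []
  #2 pop 1: in=⊤ → ⊤ (was 5); enqueue [0]
  #3 pop 2: in=⊤ → ⊤ (was 1); enqueue [1]
  #4 pop 0: in=⊤ → ⊤ (no change)
  #5 pop 1: in=⊤ → ⊤ (no change)

Fixpoint:
  val[0] = ⊤
  val[1] = ⊤
  val[2] = ⊤

no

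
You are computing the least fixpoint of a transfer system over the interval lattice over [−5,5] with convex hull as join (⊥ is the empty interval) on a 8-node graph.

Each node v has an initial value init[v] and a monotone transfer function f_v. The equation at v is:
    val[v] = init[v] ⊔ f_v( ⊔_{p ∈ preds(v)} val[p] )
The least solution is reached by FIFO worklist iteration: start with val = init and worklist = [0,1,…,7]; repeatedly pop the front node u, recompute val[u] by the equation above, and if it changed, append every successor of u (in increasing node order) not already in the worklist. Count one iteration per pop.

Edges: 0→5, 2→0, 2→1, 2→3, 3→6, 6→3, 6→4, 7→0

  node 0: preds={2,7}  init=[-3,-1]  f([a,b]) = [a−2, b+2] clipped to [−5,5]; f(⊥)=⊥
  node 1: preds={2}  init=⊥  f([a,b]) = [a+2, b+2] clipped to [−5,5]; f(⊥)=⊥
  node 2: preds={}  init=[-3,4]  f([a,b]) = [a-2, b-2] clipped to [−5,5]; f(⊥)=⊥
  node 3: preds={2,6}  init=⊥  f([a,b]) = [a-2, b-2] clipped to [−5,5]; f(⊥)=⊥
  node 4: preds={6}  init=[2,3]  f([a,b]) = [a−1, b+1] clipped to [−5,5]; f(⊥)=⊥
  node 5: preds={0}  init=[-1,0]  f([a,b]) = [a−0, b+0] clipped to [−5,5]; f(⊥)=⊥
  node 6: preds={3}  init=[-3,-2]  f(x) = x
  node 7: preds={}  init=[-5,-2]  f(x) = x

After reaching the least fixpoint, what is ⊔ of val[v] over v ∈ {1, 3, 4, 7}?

[-5,5]

Worklist (10 pops):
  #1 pop 0: in=[-5,4] → [-5,5] (was [-3,-1]); enqueue []
  #2 pop 1: in=[-3,4] → [-1,5] (was ⊥); enqueue []
  #3 pop 2: in=⊥ → [-3,4] (no change)
  #4 pop 3: in=[-3,4] → [-5,2] (was ⊥); enqueue []
  #5 pop 4: in=[-3,-2] → [-4,3] (was [2,3]); enqueue []
  #6 pop 5: in=[-5,5] → [-5,5] (was [-1,0]); enqueue []
  #7 pop 6: in=[-5,2] → [-5,2] (was [-3,-2]); enqueue [3,4]
  #8 pop 7: in=⊥ → [-5,-2] (no change)
  #9 pop 3: in=[-5,4] → [-5,2] (no change)
  #10 pop 4: in=[-5,2] → [-5,3] (was [-4,3]); enqueue []

Fixpoint:
  val[0] = [-5,5]
  val[1] = [-1,5]
  val[2] = [-3,4]
  val[3] = [-5,2]
  val[4] = [-5,3]
  val[5] = [-5,5]
  val[6] = [-5,2]
  val[7] = [-5,-2]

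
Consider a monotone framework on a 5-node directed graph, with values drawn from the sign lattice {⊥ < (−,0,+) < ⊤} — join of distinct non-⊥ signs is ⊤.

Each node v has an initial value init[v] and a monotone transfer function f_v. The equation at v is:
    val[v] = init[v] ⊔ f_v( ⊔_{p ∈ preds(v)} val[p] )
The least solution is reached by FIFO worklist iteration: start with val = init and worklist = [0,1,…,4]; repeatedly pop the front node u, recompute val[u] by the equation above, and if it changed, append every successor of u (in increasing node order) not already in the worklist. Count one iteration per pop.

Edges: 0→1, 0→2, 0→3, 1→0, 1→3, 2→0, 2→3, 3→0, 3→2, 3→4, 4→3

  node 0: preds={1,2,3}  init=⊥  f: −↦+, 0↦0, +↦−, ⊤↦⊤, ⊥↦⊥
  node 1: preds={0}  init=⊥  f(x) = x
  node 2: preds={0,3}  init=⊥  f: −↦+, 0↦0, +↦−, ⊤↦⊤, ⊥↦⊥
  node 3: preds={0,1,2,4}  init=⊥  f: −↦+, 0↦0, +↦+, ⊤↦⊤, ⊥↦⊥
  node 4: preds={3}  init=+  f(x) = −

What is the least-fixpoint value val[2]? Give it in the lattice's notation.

⊤

Iteration log — 16 steps:
  step 1. node 0  ⊔preds=⊥  new=⊥  stable
  step 2. node 1  ⊔preds=⊥  new=⊥  stable
  step 3. node 2  ⊔preds=⊥  new=⊥  stable
  step 4. node 3  ⊔preds=+  new=+  old=⊥  +wl: 0,2
  step 5. node 4  ⊔preds=+  new=⊤  old=+  +wl: 3
  step 6. node 0  ⊔preds=+  new=−  old=⊥  +wl: 1
  step 7. node 2  ⊔preds=⊤  new=⊤  old=⊥  +wl: 0
  step 8. node 3  ⊔preds=⊤  new=⊤  old=+  +wl: 2,4
  step 9. node 1  ⊔preds=−  new=−  old=⊥  +wl: 3
  step 10. node 0  ⊔preds=⊤  new=⊤  old=−  +wl: 1
  step 11. node 2  ⊔preds=⊤  new=⊤  stable
  step 12. node 4  ⊔preds=⊤  new=⊤  stable
  step 13. node 3  ⊔preds=⊤  new=⊤  stable
  step 14. node 1  ⊔preds=⊤  new=⊤  old=−  +wl: 0,3
  step 15. node 0  ⊔preds=⊤  new=⊤  stable
  step 16. node 3  ⊔preds=⊤  new=⊤  stable

Least fixpoint reached:
  node 0: ⊤
  node 1: ⊤
  node 2: ⊤
  node 3: ⊤
  node 4: ⊤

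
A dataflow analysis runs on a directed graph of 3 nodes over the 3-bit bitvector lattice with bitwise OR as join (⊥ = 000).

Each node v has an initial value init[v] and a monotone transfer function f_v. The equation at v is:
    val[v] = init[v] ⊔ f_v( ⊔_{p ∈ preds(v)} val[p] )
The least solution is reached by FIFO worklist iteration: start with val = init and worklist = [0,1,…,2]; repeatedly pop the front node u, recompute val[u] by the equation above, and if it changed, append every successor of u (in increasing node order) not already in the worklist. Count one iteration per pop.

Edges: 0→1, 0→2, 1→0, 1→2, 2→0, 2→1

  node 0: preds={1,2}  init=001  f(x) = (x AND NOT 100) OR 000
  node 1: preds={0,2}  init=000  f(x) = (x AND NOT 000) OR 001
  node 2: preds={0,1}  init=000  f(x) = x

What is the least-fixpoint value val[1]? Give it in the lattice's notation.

Trace (5 dequeues):
  [1] u=0 | in 000 | out 001 | ==
  [2] u=1 | in 001 | out 001 | prev 000 | push {0}
  [3] u=2 | in 001 | out 001 | prev 000 | push {1}
  [4] u=0 | in 001 | out 001 | ==
  [5] u=1 | in 001 | out 001 | ==

Converged values:
  [0] 001
  [1] 001
  [2] 001

001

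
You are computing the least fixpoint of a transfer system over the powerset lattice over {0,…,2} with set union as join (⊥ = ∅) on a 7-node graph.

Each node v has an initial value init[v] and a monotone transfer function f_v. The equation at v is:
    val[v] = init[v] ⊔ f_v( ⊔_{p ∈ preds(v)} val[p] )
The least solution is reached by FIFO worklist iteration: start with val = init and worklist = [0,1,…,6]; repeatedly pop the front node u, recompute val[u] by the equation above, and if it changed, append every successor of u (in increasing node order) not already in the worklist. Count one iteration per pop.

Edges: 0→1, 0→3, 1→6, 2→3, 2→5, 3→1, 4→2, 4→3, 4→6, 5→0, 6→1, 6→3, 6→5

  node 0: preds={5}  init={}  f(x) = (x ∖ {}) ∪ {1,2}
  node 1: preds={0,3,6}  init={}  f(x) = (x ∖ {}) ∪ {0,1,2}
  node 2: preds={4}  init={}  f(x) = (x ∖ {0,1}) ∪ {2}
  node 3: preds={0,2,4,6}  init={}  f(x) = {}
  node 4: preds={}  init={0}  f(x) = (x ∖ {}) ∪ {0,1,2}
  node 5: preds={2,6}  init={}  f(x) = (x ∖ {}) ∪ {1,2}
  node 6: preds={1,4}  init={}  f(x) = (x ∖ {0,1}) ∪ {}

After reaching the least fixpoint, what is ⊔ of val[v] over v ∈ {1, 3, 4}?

Iteration log — 12 steps:
  step 1. node 0  ⊔preds={}  new={1,2}  old={}  +wl: 
  step 2. node 1  ⊔preds={1,2}  new={0,1,2}  old={}  +wl: 
  step 3. node 2  ⊔preds={0}  new={2}  old={}  +wl: 
  step 4. node 3  ⊔preds={0,1,2}  new={}  stable
  step 5. node 4  ⊔preds={}  new={0,1,2}  old={0}  +wl: 2,3
  step 6. node 5  ⊔preds={2}  new={1,2}  old={}  +wl: 0
  step 7. node 6  ⊔preds={0,1,2}  new={2}  old={}  +wl: 1,5
  step 8. node 2  ⊔preds={0,1,2}  new={2}  stable
  step 9. node 3  ⊔preds={0,1,2}  new={}  stable
  step 10. node 0  ⊔preds={1,2}  new={1,2}  stable
  step 11. node 1  ⊔preds={1,2}  new={0,1,2}  stable
  step 12. node 5  ⊔preds={2}  new={1,2}  stable

Least fixpoint reached:
  node 0: {1,2}
  node 1: {0,1,2}
  node 2: {2}
  node 3: {}
  node 4: {0,1,2}
  node 5: {1,2}
  node 6: {2}

{0,1,2}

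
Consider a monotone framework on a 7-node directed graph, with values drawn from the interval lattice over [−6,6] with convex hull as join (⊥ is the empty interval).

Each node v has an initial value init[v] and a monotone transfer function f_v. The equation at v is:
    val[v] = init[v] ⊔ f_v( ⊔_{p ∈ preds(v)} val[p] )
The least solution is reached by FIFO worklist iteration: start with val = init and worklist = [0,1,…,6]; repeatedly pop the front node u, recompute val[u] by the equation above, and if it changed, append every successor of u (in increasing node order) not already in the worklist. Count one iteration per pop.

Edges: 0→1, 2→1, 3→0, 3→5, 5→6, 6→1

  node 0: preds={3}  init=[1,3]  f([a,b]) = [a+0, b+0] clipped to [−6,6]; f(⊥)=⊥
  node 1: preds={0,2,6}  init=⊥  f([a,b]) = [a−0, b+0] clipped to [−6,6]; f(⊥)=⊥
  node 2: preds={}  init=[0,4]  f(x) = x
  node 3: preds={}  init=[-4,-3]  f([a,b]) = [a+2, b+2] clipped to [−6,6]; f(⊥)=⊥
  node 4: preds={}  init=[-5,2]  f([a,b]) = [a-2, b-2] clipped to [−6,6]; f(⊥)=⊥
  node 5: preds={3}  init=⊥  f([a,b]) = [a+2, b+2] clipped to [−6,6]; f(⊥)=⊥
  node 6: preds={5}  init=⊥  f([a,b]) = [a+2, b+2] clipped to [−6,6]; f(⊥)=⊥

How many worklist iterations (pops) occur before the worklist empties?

8

Worklist (8 pops):
  #1 pop 0: in=[-4,-3] → [-4,3] (was [1,3]); enqueue []
  #2 pop 1: in=[-4,4] → [-4,4] (was ⊥); enqueue []
  #3 pop 2: in=⊥ → [0,4] (no change)
  #4 pop 3: in=⊥ → [-4,-3] (no change)
  #5 pop 4: in=⊥ → [-5,2] (no change)
  #6 pop 5: in=[-4,-3] → [-2,-1] (was ⊥); enqueue []
  #7 pop 6: in=[-2,-1] → [0,1] (was ⊥); enqueue [1]
  #8 pop 1: in=[-4,4] → [-4,4] (no change)

Fixpoint:
  val[0] = [-4,3]
  val[1] = [-4,4]
  val[2] = [0,4]
  val[3] = [-4,-3]
  val[4] = [-5,2]
  val[5] = [-2,-1]
  val[6] = [0,1]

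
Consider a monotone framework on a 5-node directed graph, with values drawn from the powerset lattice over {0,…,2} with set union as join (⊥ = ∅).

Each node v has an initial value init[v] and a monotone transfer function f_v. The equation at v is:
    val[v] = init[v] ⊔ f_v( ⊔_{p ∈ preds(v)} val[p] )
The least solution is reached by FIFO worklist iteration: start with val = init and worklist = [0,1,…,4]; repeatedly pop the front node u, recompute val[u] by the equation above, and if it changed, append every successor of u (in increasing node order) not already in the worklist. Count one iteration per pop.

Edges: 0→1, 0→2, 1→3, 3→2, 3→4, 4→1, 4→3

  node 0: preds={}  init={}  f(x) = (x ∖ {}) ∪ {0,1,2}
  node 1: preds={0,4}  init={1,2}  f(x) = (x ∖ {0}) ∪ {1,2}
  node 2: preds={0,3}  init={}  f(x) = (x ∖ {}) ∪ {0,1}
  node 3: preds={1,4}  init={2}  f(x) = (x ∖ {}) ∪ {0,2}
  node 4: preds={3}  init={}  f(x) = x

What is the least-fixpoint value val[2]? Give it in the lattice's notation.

{0,1,2}

Worklist (8 pops):
  #1 pop 0: in={} → {0,1,2} (was {}); enqueue []
  #2 pop 1: in={0,1,2} → {1,2} (no change)
  #3 pop 2: in={0,1,2} → {0,1,2} (was {}); enqueue []
  #4 pop 3: in={1,2} → {0,1,2} (was {2}); enqueue [2]
  #5 pop 4: in={0,1,2} → {0,1,2} (was {}); enqueue [1,3]
  #6 pop 2: in={0,1,2} → {0,1,2} (no change)
  #7 pop 1: in={0,1,2} → {1,2} (no change)
  #8 pop 3: in={0,1,2} → {0,1,2} (no change)

Fixpoint:
  val[0] = {0,1,2}
  val[1] = {1,2}
  val[2] = {0,1,2}
  val[3] = {0,1,2}
  val[4] = {0,1,2}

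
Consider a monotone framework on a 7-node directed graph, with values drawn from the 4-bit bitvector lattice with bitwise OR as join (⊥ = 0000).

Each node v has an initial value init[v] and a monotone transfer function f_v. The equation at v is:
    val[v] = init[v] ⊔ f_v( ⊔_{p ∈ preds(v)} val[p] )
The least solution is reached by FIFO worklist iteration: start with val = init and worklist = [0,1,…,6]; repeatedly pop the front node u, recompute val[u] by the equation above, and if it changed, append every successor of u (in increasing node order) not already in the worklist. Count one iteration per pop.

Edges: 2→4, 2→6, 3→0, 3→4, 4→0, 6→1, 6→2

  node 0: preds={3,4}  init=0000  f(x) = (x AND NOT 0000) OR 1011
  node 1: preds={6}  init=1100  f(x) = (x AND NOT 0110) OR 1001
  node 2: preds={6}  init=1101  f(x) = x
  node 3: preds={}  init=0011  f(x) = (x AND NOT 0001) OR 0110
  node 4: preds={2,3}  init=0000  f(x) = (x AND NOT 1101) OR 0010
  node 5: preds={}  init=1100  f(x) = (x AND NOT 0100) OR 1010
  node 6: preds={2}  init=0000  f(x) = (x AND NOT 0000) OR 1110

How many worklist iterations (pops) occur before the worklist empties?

Trace (12 dequeues):
  [1] u=0 | in 0011 | out 1011 | prev 0000 | push {}
  [2] u=1 | in 0000 | out 1101 | prev 1100 | push {}
  [3] u=2 | in 0000 | out 1101 | ==
  [4] u=3 | in 0000 | out 0111 | prev 0011 | push {0}
  [5] u=4 | in 1111 | out 0010 | prev 0000 | push {}
  [6] u=5 | in 0000 | out 1110 | prev 1100 | push {}
  [7] u=6 | in 1101 | out 1111 | prev 0000 | push {1,2}
  [8] u=0 | in 0111 | out 1111 | prev 1011 | push {}
  [9] u=1 | in 1111 | out 1101 | ==
  [10] u=2 | in 1111 | out 1111 | prev 1101 | push {4,6}
  [11] u=4 | in 1111 | out 0010 | ==
  [12] u=6 | in 1111 | out 1111 | ==

Converged values:
  [0] 1111
  [1] 1101
  [2] 1111
  [3] 0111
  [4] 0010
  [5] 1110
  [6] 1111

12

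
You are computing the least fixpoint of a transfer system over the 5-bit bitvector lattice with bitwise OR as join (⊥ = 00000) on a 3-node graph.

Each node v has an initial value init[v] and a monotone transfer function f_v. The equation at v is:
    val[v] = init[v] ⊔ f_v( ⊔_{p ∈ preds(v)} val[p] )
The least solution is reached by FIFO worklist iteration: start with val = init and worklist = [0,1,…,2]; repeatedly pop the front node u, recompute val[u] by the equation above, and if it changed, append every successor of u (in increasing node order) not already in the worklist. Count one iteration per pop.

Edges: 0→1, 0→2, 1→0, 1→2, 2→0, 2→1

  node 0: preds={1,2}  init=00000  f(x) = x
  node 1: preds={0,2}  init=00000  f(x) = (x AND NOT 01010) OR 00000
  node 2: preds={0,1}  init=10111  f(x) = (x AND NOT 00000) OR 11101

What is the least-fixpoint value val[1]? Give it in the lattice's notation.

Trace (6 dequeues):
  [1] u=0 | in 10111 | out 10111 | prev 00000 | push {}
  [2] u=1 | in 10111 | out 10101 | prev 00000 | push {0}
  [3] u=2 | in 10111 | out 11111 | prev 10111 | push {1}
  [4] u=0 | in 11111 | out 11111 | prev 10111 | push {2}
  [5] u=1 | in 11111 | out 10101 | ==
  [6] u=2 | in 11111 | out 11111 | ==

Converged values:
  [0] 11111
  [1] 10101
  [2] 11111

10101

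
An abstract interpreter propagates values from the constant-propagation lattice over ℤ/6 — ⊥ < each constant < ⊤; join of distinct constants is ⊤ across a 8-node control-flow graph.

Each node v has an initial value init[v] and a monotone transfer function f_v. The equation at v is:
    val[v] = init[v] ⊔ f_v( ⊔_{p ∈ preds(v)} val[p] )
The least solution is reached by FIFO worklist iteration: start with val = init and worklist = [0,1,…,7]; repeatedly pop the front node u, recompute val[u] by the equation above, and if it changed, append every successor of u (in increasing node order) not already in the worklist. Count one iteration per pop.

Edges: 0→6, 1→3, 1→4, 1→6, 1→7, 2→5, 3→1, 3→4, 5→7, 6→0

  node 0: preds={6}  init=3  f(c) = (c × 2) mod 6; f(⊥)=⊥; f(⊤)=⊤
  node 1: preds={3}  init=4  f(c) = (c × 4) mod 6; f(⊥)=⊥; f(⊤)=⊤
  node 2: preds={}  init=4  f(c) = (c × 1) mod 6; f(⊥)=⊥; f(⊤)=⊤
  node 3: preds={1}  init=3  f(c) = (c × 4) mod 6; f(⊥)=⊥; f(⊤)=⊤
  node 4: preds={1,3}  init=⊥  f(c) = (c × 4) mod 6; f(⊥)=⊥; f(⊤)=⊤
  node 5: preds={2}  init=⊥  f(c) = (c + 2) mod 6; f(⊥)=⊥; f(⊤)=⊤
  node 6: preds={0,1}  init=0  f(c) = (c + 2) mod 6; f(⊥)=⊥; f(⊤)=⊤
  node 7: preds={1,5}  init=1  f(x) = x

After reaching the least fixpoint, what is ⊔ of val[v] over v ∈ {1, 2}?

⊤

Iteration log — 10 steps:
  step 1. node 0  ⊔preds=0  new=⊤  old=3  +wl: 
  step 2. node 1  ⊔preds=3  new=⊤  old=4  +wl: 
  step 3. node 2  ⊔preds=⊥  new=4  stable
  step 4. node 3  ⊔preds=⊤  new=⊤  old=3  +wl: 1
  step 5. node 4  ⊔preds=⊤  new=⊤  old=⊥  +wl: 
  step 6. node 5  ⊔preds=4  new=0  old=⊥  +wl: 
  step 7. node 6  ⊔preds=⊤  new=⊤  old=0  +wl: 0
  step 8. node 7  ⊔preds=⊤  new=⊤  old=1  +wl: 
  step 9. node 1  ⊔preds=⊤  new=⊤  stable
  step 10. node 0  ⊔preds=⊤  new=⊤  stable

Least fixpoint reached:
  node 0: ⊤
  node 1: ⊤
  node 2: 4
  node 3: ⊤
  node 4: ⊤
  node 5: 0
  node 6: ⊤
  node 7: ⊤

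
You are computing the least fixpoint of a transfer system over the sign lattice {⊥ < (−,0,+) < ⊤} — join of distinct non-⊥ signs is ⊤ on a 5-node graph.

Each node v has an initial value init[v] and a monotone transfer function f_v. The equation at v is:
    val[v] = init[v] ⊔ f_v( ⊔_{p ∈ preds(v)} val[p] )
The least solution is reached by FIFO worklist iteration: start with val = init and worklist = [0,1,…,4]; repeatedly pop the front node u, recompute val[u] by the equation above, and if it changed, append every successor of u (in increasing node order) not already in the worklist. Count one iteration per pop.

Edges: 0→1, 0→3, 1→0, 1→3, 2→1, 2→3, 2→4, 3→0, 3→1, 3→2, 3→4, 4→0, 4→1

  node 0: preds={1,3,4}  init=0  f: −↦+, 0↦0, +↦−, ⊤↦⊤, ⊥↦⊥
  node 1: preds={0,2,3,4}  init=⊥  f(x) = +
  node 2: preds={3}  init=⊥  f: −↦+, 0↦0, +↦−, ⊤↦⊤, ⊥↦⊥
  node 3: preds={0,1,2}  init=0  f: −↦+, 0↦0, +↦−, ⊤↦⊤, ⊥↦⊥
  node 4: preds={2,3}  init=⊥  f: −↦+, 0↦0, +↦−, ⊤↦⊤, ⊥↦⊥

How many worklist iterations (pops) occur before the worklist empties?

Iteration log — 11 steps:
  step 1. node 0  ⊔preds=0  new=0  stable
  step 2. node 1  ⊔preds=0  new=+  old=⊥  +wl: 0
  step 3. node 2  ⊔preds=0  new=0  old=⊥  +wl: 1
  step 4. node 3  ⊔preds=⊤  new=⊤  old=0  +wl: 2
  step 5. node 4  ⊔preds=⊤  new=⊤  old=⊥  +wl: 
  step 6. node 0  ⊔preds=⊤  new=⊤  old=0  +wl: 3
  step 7. node 1  ⊔preds=⊤  new=+  stable
  step 8. node 2  ⊔preds=⊤  new=⊤  old=0  +wl: 1,4
  step 9. node 3  ⊔preds=⊤  new=⊤  stable
  step 10. node 1  ⊔preds=⊤  new=+  stable
  step 11. node 4  ⊔preds=⊤  new=⊤  stable

Least fixpoint reached:
  node 0: ⊤
  node 1: +
  node 2: ⊤
  node 3: ⊤
  node 4: ⊤

11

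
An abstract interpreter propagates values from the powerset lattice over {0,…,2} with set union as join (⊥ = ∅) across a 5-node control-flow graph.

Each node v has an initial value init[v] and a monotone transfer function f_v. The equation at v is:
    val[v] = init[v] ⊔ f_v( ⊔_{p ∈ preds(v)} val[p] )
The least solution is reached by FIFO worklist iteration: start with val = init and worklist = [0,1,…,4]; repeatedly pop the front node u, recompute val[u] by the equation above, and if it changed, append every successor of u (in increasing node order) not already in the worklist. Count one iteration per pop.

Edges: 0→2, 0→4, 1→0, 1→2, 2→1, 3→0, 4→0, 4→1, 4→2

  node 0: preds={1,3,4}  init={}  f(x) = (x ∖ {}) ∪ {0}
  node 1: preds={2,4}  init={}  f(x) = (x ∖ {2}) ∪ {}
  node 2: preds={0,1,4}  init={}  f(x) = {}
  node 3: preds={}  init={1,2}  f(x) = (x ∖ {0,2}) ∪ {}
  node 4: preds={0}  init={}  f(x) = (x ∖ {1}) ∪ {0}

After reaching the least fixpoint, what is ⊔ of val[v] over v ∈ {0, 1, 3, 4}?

Iteration log — 9 steps:
  step 1. node 0  ⊔preds={1,2}  new={0,1,2}  old={}  +wl: 
  step 2. node 1  ⊔preds={}  new={}  stable
  step 3. node 2  ⊔preds={0,1,2}  new={}  stable
  step 4. node 3  ⊔preds={}  new={1,2}  stable
  step 5. node 4  ⊔preds={0,1,2}  new={0,2}  old={}  +wl: 0,1,2
  step 6. node 0  ⊔preds={0,1,2}  new={0,1,2}  stable
  step 7. node 1  ⊔preds={0,2}  new={0}  old={}  +wl: 0
  step 8. node 2  ⊔preds={0,1,2}  new={}  stable
  step 9. node 0  ⊔preds={0,1,2}  new={0,1,2}  stable

Least fixpoint reached:
  node 0: {0,1,2}
  node 1: {0}
  node 2: {}
  node 3: {1,2}
  node 4: {0,2}

{0,1,2}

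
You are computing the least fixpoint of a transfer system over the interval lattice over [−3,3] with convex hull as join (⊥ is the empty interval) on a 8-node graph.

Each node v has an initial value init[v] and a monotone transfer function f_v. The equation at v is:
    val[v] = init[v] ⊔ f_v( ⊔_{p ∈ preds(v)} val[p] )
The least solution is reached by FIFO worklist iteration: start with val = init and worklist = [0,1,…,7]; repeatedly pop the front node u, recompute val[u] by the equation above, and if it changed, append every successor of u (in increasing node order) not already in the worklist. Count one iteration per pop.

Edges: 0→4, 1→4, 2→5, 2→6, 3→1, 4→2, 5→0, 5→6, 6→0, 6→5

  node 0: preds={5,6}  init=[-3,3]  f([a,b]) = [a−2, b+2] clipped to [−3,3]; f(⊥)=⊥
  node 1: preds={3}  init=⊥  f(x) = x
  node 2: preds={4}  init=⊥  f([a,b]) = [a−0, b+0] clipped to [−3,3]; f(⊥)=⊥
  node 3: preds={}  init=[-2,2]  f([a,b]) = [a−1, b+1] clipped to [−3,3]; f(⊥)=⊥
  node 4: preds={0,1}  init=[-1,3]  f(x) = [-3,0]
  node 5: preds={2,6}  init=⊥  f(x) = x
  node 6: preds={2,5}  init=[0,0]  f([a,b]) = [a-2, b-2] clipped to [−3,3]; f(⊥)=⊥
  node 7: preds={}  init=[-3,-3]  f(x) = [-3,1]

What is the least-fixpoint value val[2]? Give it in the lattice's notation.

[-3,3]

Trace (13 dequeues):
  [1] u=0 | in [0,0] | out [-3,3] | ==
  [2] u=1 | in [-2,2] | out [-2,2] | prev ⊥ | push {}
  [3] u=2 | in [-1,3] | out [-1,3] | prev ⊥ | push {}
  [4] u=3 | in ⊥ | out [-2,2] | ==
  [5] u=4 | in [-3,3] | out [-3,3] | prev [-1,3] | push {2}
  [6] u=5 | in [-1,3] | out [-1,3] | prev ⊥ | push {0}
  [7] u=6 | in [-1,3] | out [-3,1] | prev [0,0] | push {5}
  [8] u=7 | in ⊥ | out [-3,1] | prev [-3,-3] | push {}
  [9] u=2 | in [-3,3] | out [-3,3] | prev [-1,3] | push {6}
  [10] u=0 | in [-3,3] | out [-3,3] | ==
  [11] u=5 | in [-3,3] | out [-3,3] | prev [-1,3] | push {0}
  [12] u=6 | in [-3,3] | out [-3,1] | ==
  [13] u=0 | in [-3,3] | out [-3,3] | ==

Converged values:
  [0] [-3,3]
  [1] [-2,2]
  [2] [-3,3]
  [3] [-2,2]
  [4] [-3,3]
  [5] [-3,3]
  [6] [-3,1]
  [7] [-3,1]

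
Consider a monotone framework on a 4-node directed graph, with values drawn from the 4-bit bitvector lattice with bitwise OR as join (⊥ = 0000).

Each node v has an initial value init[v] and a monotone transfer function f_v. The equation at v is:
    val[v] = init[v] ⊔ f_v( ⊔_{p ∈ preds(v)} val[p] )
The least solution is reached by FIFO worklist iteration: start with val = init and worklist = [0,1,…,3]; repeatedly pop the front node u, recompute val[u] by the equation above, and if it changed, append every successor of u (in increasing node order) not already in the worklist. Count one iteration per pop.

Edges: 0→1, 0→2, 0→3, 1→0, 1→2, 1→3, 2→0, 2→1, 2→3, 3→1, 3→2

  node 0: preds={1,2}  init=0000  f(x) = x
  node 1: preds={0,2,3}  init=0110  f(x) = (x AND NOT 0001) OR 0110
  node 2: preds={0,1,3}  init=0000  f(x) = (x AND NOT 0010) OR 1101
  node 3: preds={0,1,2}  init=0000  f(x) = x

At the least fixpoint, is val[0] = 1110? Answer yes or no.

Iteration log — 9 steps:
  step 1. node 0  ⊔preds=0110  new=0110  old=0000  +wl: 
  step 2. node 1  ⊔preds=0110  new=0110  stable
  step 3. node 2  ⊔preds=0110  new=1101  old=0000  +wl: 0,1
  step 4. node 3  ⊔preds=1111  new=1111  old=0000  +wl: 2
  step 5. node 0  ⊔preds=1111  new=1111  old=0110  +wl: 3
  step 6. node 1  ⊔preds=1111  new=1110  old=0110  +wl: 0
  step 7. node 2  ⊔preds=1111  new=1101  stable
  step 8. node 3  ⊔preds=1111  new=1111  stable
  step 9. node 0  ⊔preds=1111  new=1111  stable

Least fixpoint reached:
  node 0: 1111
  node 1: 1110
  node 2: 1101
  node 3: 1111

no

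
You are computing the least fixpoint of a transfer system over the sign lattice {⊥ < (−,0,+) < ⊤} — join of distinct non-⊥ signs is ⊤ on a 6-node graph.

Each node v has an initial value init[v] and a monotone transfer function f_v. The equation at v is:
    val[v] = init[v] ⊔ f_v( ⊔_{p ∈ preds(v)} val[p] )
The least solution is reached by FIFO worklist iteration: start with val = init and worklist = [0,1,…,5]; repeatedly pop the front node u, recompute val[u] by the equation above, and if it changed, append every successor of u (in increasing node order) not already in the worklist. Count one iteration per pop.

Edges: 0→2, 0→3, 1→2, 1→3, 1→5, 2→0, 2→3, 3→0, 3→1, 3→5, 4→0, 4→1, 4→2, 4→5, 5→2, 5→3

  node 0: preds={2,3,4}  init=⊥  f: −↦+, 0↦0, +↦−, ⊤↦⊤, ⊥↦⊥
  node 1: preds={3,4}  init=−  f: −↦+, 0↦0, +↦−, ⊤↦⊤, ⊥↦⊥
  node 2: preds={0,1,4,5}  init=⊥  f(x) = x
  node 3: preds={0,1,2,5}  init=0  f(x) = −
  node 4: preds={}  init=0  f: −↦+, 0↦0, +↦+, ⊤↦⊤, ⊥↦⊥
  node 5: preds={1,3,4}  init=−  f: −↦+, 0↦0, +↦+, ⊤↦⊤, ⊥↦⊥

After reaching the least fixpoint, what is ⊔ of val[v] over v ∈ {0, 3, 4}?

Worklist (10 pops):
  #1 pop 0: in=0 → 0 (was ⊥); enqueue []
  #2 pop 1: in=0 → ⊤ (was −); enqueue []
  #3 pop 2: in=⊤ → ⊤ (was ⊥); enqueue [0]
  #4 pop 3: in=⊤ → ⊤ (was 0); enqueue [1]
  #5 pop 4: in=⊥ → 0 (no change)
  #6 pop 5: in=⊤ → ⊤ (was −); enqueue [2,3]
  #7 pop 0: in=⊤ → ⊤ (was 0); enqueue []
  #8 pop 1: in=⊤ → ⊤ (no change)
  #9 pop 2: in=⊤ → ⊤ (no change)
  #10 pop 3: in=⊤ → ⊤ (no change)

Fixpoint:
  val[0] = ⊤
  val[1] = ⊤
  val[2] = ⊤
  val[3] = ⊤
  val[4] = 0
  val[5] = ⊤

⊤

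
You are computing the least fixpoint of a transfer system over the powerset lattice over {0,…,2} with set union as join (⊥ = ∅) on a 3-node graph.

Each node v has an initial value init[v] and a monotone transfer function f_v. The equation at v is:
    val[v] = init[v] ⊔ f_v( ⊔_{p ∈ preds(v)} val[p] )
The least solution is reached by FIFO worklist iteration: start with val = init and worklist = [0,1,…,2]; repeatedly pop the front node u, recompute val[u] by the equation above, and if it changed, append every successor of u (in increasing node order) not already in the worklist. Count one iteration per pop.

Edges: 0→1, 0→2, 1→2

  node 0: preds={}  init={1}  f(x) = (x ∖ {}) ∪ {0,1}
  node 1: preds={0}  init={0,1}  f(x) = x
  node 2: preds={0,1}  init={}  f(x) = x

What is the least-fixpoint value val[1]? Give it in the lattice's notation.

Worklist (3 pops):
  #1 pop 0: in={} → {0,1} (was {1}); enqueue []
  #2 pop 1: in={0,1} → {0,1} (no change)
  #3 pop 2: in={0,1} → {0,1} (was {}); enqueue []

Fixpoint:
  val[0] = {0,1}
  val[1] = {0,1}
  val[2] = {0,1}

{0,1}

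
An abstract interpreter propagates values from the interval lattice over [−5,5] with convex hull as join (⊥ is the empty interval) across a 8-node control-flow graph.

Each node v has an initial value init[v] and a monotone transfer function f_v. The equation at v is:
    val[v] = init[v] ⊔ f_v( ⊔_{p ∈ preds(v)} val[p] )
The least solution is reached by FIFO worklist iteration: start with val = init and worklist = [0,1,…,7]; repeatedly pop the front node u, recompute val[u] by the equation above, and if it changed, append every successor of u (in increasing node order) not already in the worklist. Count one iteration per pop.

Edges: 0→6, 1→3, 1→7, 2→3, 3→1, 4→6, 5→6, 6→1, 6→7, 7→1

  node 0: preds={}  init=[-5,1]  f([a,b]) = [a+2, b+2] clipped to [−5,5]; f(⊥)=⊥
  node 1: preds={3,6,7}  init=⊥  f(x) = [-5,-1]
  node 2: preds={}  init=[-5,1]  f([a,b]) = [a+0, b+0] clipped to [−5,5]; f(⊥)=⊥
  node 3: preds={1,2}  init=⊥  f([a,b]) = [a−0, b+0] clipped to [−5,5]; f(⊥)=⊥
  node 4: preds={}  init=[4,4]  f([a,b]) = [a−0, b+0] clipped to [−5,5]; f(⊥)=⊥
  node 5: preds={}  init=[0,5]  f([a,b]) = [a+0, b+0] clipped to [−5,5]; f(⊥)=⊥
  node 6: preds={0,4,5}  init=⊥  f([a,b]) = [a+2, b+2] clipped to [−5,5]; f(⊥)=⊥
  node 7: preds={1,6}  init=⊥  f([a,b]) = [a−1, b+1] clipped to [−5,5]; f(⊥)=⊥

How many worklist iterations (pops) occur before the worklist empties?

9

Worklist (9 pops):
  #1 pop 0: in=⊥ → [-5,1] (no change)
  #2 pop 1: in=⊥ → [-5,-1] (was ⊥); enqueue []
  #3 pop 2: in=⊥ → [-5,1] (no change)
  #4 pop 3: in=[-5,1] → [-5,1] (was ⊥); enqueue [1]
  #5 pop 4: in=⊥ → [4,4] (no change)
  #6 pop 5: in=⊥ → [0,5] (no change)
  #7 pop 6: in=[-5,5] → [-3,5] (was ⊥); enqueue []
  #8 pop 7: in=[-5,5] → [-5,5] (was ⊥); enqueue []
  #9 pop 1: in=[-5,5] → [-5,-1] (no change)

Fixpoint:
  val[0] = [-5,1]
  val[1] = [-5,-1]
  val[2] = [-5,1]
  val[3] = [-5,1]
  val[4] = [4,4]
  val[5] = [0,5]
  val[6] = [-3,5]
  val[7] = [-5,5]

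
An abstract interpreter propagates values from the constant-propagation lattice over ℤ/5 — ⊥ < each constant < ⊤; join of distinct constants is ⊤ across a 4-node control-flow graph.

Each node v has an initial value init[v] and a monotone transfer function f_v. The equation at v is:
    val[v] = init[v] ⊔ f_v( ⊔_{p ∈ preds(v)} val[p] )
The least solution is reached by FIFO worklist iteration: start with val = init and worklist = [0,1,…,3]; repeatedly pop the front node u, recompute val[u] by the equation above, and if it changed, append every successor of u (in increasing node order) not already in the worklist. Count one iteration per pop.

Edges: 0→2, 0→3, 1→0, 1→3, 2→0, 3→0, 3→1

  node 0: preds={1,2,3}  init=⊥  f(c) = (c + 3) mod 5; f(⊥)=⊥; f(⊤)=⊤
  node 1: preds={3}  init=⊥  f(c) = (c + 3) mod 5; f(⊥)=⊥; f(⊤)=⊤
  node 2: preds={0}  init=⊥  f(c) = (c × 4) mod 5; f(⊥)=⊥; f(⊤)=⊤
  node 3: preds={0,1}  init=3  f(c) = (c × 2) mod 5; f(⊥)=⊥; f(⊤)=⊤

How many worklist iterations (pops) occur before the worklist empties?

Trace (9 dequeues):
  [1] u=0 | in 3 | out 1 | prev ⊥ | push {}
  [2] u=1 | in 3 | out 1 | prev ⊥ | push {0}
  [3] u=2 | in 1 | out 4 | prev ⊥ | push {}
  [4] u=3 | in 1 | out ⊤ | prev 3 | push {1}
  [5] u=0 | in ⊤ | out ⊤ | prev 1 | push {2,3}
  [6] u=1 | in ⊤ | out ⊤ | prev 1 | push {0}
  [7] u=2 | in ⊤ | out ⊤ | prev 4 | push {}
  [8] u=3 | in ⊤ | out ⊤ | ==
  [9] u=0 | in ⊤ | out ⊤ | ==

Converged values:
  [0] ⊤
  [1] ⊤
  [2] ⊤
  [3] ⊤

9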